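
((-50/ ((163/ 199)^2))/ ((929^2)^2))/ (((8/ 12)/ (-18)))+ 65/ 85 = 257265422146557307/ 336424012387780313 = 0.76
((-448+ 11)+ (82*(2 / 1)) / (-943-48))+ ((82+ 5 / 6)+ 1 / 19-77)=-431.28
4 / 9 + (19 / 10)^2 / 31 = 15649 / 27900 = 0.56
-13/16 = -0.81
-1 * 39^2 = -1521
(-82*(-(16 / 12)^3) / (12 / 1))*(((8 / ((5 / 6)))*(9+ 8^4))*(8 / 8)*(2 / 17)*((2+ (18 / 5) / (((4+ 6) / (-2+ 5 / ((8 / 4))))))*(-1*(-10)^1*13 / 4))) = 12210595072 / 2295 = 5320520.73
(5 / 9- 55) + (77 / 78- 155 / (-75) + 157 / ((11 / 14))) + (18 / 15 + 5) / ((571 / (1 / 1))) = 1090839967 / 7348770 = 148.44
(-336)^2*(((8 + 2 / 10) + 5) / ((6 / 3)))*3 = 11176704 / 5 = 2235340.80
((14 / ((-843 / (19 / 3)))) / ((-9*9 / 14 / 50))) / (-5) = -0.18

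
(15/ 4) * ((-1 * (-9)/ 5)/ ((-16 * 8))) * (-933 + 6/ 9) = 25173/ 512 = 49.17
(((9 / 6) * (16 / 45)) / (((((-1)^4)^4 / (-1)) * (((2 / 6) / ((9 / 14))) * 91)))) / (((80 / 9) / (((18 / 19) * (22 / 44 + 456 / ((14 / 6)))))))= -153819 / 651700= -0.24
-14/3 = -4.67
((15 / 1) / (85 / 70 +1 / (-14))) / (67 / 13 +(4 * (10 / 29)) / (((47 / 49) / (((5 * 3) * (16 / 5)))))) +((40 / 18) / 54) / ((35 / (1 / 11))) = 34832751721 / 196744069368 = 0.18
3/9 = 1/3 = 0.33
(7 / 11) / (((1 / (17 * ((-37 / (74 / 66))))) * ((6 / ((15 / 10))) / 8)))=-714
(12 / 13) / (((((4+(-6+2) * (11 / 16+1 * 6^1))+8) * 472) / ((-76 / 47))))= 456 / 2126891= 0.00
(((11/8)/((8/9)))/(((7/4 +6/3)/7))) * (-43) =-9933/80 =-124.16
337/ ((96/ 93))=10447/ 32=326.47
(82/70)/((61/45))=369/427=0.86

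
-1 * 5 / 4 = -1.25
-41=-41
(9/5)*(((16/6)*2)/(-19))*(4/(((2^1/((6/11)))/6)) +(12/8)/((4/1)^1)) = -3654/1045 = -3.50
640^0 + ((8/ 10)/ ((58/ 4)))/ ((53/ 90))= 1.09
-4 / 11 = -0.36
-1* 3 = -3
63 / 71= 0.89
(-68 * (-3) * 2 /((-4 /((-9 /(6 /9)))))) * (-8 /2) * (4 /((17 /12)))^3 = -35831808 /289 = -123985.49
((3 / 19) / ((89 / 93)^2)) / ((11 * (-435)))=-8649 / 240045905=-0.00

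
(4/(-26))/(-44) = 1/286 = 0.00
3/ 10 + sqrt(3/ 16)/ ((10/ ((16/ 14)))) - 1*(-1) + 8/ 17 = sqrt(3)/ 35 + 301/ 170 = 1.82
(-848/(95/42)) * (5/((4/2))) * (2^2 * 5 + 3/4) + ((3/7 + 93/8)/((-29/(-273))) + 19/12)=-19333.16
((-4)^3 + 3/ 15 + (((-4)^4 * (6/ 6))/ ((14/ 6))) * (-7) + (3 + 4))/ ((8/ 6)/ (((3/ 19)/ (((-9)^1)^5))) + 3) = 4124/ 2493165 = 0.00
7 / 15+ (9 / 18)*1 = 29 / 30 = 0.97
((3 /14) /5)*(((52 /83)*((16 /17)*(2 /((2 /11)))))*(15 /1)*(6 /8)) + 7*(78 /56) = 508755 /39508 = 12.88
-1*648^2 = -419904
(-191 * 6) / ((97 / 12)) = -13752 / 97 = -141.77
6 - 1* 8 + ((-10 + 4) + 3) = -5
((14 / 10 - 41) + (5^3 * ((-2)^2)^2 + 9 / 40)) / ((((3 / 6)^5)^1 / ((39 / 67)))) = 2446860 / 67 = 36520.30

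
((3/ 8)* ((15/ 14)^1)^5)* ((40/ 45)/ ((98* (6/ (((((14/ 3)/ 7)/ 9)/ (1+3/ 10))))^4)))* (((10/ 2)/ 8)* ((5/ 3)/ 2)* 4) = 48828125/ 600006538854659664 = 0.00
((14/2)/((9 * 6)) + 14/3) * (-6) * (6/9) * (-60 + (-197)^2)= -20071982/27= -743406.74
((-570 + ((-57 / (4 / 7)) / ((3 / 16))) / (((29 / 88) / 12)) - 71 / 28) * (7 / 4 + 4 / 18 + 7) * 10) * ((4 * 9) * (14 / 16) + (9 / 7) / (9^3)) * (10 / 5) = -112743579.88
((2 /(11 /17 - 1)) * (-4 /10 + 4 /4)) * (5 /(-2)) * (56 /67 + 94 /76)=89709 /5092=17.62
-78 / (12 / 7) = -91 / 2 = -45.50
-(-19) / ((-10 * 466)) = -19 / 4660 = -0.00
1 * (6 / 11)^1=6 / 11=0.55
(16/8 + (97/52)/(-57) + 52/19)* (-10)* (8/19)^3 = -17847040/5082519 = -3.51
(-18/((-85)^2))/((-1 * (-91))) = -18/657475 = -0.00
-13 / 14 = -0.93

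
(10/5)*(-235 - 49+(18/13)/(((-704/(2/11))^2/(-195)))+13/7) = -14804980145/26236672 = -564.29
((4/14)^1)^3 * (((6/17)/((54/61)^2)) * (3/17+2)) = 550708/24087861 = 0.02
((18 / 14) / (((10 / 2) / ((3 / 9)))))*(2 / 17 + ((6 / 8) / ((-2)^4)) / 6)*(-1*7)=-819 / 10880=-0.08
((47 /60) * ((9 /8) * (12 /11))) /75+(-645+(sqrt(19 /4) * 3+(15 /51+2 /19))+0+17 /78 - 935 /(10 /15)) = -283628614823 /138567000+3 * sqrt(19) /2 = -2040.33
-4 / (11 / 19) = -76 / 11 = -6.91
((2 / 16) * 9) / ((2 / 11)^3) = 11979 / 64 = 187.17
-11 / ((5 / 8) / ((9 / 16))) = -99 / 10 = -9.90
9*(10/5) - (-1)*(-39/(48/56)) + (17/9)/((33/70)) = -13955/594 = -23.49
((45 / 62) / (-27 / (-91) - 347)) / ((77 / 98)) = -5733 / 2151710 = -0.00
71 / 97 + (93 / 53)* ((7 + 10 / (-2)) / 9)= 17303 / 15423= 1.12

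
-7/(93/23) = -161/93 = -1.73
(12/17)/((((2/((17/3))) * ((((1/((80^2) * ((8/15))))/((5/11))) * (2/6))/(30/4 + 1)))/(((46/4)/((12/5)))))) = 12512000/33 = 379151.52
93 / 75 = 31 / 25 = 1.24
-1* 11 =-11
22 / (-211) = -22 / 211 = -0.10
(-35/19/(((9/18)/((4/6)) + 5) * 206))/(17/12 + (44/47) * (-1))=-39480/12197981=-0.00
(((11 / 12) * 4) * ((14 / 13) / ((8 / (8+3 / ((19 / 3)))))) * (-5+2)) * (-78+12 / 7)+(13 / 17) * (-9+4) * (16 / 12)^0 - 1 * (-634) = 13330791 / 8398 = 1587.38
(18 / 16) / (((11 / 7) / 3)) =189 / 88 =2.15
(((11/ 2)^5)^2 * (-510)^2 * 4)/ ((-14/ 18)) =-15179229312120225/ 448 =-33882208285982.65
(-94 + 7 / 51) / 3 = -4787 / 153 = -31.29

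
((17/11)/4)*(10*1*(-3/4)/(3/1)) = -85/88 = -0.97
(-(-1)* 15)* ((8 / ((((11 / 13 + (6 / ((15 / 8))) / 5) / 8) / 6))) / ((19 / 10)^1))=6240000 / 3059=2039.88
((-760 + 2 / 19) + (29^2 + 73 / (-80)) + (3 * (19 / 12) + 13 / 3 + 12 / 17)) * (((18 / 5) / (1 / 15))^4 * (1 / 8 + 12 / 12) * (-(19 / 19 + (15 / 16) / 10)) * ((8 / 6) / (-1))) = 25949106020061 / 20672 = 1255277961.50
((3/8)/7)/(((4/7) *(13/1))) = 3/416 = 0.01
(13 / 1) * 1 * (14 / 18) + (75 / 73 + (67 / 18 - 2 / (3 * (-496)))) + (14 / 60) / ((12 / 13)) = 1539221 / 101835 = 15.11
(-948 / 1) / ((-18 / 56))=8848 / 3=2949.33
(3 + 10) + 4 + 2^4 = 33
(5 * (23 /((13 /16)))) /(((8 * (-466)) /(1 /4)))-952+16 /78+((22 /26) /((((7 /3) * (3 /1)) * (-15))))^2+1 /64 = -951.79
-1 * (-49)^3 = 117649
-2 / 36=-1 / 18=-0.06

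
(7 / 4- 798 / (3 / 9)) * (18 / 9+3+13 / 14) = -113461 / 8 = -14182.62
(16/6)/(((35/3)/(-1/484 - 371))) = -71826/847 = -84.80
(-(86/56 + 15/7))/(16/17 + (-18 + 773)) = -1751/359828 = -0.00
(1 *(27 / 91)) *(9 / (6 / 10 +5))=1215 / 2548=0.48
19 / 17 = 1.12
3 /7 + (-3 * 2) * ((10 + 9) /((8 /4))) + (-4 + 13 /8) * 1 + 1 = -3245 /56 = -57.95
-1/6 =-0.17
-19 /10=-1.90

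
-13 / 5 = -2.60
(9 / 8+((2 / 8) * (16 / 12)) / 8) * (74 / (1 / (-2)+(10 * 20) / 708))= -4366 / 11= -396.91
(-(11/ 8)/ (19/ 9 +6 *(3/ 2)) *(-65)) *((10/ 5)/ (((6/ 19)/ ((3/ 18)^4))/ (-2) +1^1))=-24453/ 309520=-0.08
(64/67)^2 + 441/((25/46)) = 91166254/112225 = 812.35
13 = 13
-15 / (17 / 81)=-1215 / 17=-71.47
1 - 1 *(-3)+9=13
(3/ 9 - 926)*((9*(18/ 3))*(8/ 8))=-49986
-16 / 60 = -4 / 15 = -0.27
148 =148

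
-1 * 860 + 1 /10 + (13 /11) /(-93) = -859.91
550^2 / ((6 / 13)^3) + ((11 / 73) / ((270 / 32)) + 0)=6738229553 / 2190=3076817.15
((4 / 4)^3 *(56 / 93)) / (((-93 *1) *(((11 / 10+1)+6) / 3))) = -560 / 233523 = -0.00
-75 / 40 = -15 / 8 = -1.88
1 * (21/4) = 21/4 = 5.25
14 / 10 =7 / 5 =1.40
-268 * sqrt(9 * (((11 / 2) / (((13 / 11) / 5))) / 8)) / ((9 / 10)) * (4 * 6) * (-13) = 58960 * sqrt(65) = 475350.72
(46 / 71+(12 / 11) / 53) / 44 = 13835 / 910646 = 0.02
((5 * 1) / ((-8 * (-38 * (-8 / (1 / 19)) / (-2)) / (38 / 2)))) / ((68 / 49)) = 245 / 82688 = 0.00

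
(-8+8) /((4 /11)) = 0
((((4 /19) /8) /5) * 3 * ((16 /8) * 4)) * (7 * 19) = 84 /5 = 16.80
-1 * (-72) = 72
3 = 3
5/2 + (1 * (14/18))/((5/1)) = 239/90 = 2.66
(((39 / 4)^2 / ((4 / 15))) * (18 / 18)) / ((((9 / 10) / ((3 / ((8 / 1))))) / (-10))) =-190125 / 128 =-1485.35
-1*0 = 0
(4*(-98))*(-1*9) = 3528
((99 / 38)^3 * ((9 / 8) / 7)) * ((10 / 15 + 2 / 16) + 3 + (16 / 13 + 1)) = 5469575463 / 319574528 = 17.12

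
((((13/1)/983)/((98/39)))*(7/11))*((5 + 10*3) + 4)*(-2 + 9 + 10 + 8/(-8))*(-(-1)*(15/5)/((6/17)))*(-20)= -26891280/75691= -355.28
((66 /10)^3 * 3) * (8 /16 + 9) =2048409 /250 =8193.64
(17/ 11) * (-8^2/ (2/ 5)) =-2720/ 11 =-247.27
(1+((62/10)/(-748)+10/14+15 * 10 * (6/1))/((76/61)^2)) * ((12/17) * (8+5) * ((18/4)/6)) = 10283620571991/2570666560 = 4000.37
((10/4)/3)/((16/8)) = 5/12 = 0.42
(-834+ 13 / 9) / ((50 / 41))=-682.70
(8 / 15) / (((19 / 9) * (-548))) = -6 / 13015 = -0.00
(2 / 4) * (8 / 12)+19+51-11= 178 / 3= 59.33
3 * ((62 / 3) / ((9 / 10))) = 620 / 9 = 68.89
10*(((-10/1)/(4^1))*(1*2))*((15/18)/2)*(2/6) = -125/18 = -6.94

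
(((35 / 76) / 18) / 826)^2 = 25 / 26057707776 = 0.00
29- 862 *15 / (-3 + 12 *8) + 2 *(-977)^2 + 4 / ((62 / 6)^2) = 1834499033 / 961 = 1908948.01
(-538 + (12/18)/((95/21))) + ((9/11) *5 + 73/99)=-533.02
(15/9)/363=0.00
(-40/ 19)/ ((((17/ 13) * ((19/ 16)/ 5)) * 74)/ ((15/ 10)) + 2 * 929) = -31200/ 27762629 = -0.00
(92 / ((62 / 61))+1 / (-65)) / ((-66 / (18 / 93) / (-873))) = 231.69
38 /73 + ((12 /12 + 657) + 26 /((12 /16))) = 151808 /219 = 693.19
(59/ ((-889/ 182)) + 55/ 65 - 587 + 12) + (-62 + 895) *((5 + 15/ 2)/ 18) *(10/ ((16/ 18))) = 5921.58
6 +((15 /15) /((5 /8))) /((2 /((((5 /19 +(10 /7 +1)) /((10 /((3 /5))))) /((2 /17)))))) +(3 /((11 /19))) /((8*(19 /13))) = 11033079 /1463000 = 7.54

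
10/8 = 5/4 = 1.25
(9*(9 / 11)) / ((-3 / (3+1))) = -108 / 11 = -9.82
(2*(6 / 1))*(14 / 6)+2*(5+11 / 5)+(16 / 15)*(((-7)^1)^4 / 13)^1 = 46684 / 195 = 239.41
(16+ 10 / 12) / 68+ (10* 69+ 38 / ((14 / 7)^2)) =285497 / 408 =699.75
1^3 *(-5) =-5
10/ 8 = 5/ 4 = 1.25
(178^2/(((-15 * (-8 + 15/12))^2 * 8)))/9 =63368/1476225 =0.04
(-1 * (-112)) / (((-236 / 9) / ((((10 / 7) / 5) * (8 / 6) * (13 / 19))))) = -1248 / 1121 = -1.11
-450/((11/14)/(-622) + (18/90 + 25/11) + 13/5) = -215523000/2428927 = -88.73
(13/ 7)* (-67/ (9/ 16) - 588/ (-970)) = -6724562/ 30555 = -220.08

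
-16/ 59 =-0.27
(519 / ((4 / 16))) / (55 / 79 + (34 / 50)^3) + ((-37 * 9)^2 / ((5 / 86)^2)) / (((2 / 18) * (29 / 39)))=397060537.53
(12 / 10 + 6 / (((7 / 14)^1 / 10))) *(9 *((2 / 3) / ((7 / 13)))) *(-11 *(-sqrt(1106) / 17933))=519948 *sqrt(1106) / 627655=27.55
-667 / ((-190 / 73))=48691 / 190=256.27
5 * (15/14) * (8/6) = 50/7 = 7.14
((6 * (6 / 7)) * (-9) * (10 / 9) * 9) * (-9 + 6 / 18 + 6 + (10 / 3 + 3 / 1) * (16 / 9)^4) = -28046.94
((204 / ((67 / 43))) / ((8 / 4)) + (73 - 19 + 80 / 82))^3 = 36213440613851584 / 20728886723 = 1747003.64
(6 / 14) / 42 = 1 / 98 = 0.01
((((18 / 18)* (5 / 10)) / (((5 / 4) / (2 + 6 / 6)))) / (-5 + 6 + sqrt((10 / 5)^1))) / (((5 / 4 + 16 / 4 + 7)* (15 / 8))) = -64 / 1225 + 64* sqrt(2) / 1225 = 0.02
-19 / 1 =-19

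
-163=-163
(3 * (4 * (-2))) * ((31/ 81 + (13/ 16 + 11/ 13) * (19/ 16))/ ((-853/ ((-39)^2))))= 8243599/ 81888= 100.67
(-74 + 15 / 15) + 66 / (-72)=-887 / 12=-73.92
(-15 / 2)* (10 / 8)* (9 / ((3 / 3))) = -675 / 8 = -84.38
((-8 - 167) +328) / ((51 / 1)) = 3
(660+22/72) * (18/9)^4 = 95084/9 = 10564.89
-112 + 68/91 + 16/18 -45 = -127243/819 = -155.36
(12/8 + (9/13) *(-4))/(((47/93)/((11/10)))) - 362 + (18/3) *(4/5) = -4398743/12220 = -359.96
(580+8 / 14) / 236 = 1016 / 413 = 2.46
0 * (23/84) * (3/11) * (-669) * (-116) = 0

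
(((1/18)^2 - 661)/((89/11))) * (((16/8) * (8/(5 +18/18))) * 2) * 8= -75385376/21627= -3485.71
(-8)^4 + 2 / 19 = 77826 / 19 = 4096.11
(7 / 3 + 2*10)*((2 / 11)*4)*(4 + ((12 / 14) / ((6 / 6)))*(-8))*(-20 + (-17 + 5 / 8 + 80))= -467660 / 231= -2024.50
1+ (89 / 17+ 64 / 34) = 138 / 17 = 8.12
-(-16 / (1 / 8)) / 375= 128 / 375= 0.34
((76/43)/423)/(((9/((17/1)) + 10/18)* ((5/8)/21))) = 108528/838715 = 0.13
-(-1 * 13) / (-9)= -13 / 9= -1.44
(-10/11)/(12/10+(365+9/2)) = -100/40777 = -0.00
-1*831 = -831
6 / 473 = 0.01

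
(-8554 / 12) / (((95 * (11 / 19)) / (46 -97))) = 72709 / 110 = 660.99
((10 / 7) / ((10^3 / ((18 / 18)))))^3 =1 / 343000000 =0.00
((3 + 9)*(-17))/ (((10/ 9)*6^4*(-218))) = 0.00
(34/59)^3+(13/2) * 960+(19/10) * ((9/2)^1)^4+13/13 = 230691883641/32860640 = 7020.31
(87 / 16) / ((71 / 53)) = 4611 / 1136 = 4.06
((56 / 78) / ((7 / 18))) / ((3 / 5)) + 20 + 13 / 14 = 4369 / 182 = 24.01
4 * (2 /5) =8 /5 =1.60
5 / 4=1.25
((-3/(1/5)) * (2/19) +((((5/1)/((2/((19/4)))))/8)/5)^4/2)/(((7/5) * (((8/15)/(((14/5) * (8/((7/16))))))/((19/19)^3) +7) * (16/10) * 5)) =-15062352915/750855913472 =-0.02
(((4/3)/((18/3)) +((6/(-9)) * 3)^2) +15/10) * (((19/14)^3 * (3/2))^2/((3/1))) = 4845725743/180708864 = 26.82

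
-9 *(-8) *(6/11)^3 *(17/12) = 22032/1331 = 16.55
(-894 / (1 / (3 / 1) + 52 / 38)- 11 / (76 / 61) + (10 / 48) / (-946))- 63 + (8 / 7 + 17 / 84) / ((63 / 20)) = -11011668706651 / 18452971152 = -596.74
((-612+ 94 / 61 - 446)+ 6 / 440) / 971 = -14177497 / 13030820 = -1.09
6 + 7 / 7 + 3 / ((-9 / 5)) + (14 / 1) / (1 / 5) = 226 / 3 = 75.33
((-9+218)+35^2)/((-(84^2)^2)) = -239/8297856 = -0.00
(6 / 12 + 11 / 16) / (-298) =-19 / 4768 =-0.00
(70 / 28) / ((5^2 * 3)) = 1 / 30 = 0.03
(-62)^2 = 3844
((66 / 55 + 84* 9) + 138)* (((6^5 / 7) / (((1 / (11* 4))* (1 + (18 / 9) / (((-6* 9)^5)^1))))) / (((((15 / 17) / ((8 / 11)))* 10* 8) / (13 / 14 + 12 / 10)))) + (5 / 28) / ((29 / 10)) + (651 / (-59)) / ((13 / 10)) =5087056962087301973153 / 5301347157128750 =959578.16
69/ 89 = 0.78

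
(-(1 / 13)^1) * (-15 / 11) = 15 / 143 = 0.10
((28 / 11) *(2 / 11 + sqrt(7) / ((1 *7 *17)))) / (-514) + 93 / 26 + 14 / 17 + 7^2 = 733970115 / 13744874 - 2 *sqrt(7) / 48059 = 53.40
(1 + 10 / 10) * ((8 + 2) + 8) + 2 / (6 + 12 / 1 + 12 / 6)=361 / 10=36.10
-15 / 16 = -0.94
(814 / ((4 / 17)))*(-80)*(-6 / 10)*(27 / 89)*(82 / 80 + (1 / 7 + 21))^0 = 50376.54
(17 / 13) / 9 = 17 / 117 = 0.15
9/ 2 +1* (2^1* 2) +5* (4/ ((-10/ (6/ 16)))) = 31/ 4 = 7.75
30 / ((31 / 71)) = 2130 / 31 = 68.71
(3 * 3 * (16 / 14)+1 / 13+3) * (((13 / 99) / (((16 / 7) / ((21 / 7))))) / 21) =76 / 693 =0.11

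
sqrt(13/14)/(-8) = -sqrt(182)/112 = -0.12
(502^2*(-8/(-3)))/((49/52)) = 104833664/147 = 713154.18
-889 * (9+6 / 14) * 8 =-67056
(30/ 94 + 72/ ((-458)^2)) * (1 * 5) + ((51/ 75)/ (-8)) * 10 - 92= -4498251939/ 49294540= -91.25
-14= -14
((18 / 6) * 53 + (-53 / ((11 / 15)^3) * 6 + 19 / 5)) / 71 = -9.06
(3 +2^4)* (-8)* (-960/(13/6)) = 875520/13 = 67347.69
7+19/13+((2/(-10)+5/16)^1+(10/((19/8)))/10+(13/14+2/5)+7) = 2396209/138320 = 17.32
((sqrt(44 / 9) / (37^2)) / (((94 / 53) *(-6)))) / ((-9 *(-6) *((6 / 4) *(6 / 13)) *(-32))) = 689 *sqrt(11) / 18011922048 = 0.00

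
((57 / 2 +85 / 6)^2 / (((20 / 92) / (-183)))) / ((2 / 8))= -91947008 / 15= -6129800.53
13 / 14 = 0.93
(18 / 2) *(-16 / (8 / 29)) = -522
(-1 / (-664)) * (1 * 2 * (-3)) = -3 / 332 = -0.01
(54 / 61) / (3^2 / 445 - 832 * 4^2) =-24030 / 361353691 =-0.00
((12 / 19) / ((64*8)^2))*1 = 3 / 1245184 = 0.00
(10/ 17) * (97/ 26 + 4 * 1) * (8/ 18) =1340/ 663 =2.02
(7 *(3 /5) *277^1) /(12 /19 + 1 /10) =221046 /139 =1590.26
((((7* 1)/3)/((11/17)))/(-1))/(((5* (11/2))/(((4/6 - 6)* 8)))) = 30464/5445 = 5.59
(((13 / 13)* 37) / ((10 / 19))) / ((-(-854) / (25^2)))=87875 / 1708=51.45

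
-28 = -28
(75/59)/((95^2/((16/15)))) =16/106495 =0.00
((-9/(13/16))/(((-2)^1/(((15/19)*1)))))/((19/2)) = 2160/4693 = 0.46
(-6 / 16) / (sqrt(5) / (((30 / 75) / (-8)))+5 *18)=-27 / 4880 - 3 *sqrt(5) / 2440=-0.01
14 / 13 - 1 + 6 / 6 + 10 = 144 / 13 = 11.08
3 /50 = 0.06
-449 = -449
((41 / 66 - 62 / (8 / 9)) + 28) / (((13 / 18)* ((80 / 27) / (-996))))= 109497501 / 5720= 19142.92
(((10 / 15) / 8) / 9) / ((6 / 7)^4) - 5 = -697439 / 139968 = -4.98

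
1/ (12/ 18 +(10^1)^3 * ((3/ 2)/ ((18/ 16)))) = 1/ 1334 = 0.00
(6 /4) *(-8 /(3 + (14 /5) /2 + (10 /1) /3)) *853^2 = -32742405 /29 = -1129048.45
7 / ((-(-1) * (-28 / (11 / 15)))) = -11 / 60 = -0.18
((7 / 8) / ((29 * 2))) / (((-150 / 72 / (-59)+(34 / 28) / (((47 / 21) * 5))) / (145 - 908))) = -80.04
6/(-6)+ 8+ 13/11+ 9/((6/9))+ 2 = 521/22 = 23.68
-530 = -530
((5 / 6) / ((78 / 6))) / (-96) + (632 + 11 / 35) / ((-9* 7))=-18414217 / 1834560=-10.04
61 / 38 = 1.61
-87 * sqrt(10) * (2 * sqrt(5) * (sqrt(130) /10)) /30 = -29 * sqrt(65) /5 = -46.76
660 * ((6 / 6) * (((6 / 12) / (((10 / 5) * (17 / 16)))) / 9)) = 880 / 51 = 17.25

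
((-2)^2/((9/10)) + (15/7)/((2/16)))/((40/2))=68/63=1.08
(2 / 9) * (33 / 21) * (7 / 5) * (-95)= -418 / 9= -46.44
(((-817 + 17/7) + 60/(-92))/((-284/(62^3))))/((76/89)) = 347998770149/434378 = 801142.71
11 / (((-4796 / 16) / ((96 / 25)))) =-384 / 2725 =-0.14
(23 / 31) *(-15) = -345 / 31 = -11.13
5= 5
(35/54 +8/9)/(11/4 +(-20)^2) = 166/43497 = 0.00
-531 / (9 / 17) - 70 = -1073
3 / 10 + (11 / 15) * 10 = 229 / 30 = 7.63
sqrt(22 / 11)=1.41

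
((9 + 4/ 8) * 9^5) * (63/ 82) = 70681653/ 164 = 430985.69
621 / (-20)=-621 / 20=-31.05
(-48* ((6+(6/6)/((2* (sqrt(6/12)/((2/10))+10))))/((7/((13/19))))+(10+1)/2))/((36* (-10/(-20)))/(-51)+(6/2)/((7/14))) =-964189/18620+221* sqrt(2)/18620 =-51.77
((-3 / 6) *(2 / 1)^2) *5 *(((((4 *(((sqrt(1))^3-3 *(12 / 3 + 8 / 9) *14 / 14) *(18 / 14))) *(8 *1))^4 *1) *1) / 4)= -600012596183040 / 2401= -249901122941.71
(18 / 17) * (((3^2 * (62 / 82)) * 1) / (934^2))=2511 / 304016066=0.00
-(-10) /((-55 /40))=-80 /11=-7.27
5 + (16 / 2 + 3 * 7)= 34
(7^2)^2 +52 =2453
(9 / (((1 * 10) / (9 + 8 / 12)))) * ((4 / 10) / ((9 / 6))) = 58 / 25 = 2.32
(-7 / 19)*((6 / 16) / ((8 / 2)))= -21 / 608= -0.03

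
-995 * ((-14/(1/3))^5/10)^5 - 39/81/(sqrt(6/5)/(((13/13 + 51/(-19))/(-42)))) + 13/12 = 379363322893220348197859300000000000000.00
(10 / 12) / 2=5 / 12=0.42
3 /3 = 1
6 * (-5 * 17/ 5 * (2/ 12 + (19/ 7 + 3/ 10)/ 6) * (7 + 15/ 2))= -138533/ 140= -989.52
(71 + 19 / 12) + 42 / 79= 73.11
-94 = -94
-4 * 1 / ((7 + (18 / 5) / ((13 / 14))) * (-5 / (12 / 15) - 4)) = 1040 / 28987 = 0.04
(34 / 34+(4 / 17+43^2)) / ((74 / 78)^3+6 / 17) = 1865819826 / 1217015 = 1533.11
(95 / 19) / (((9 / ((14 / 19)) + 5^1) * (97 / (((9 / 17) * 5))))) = 3150 / 397409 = 0.01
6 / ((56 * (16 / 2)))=0.01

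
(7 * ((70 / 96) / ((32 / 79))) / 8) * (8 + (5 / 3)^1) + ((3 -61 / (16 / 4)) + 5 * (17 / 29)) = 6315059 / 1069056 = 5.91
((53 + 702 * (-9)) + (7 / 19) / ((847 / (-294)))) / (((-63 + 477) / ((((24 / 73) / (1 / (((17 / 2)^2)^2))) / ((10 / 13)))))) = -15638962892917 / 463202520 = -33762.69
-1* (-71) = 71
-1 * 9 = -9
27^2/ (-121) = -729/ 121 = -6.02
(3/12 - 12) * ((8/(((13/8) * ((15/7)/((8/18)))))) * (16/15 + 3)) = -1284416/26325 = -48.79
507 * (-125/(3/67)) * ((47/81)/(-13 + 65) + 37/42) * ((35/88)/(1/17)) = -243417825625/28512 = -8537381.65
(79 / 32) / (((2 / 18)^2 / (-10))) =-31995 / 16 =-1999.69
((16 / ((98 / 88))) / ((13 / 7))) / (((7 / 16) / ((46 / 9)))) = 518144 / 5733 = 90.38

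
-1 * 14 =-14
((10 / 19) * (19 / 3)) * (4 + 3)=70 / 3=23.33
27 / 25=1.08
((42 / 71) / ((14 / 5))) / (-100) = -3 / 1420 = -0.00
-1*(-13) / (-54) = -13 / 54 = -0.24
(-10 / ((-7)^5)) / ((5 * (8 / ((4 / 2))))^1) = 1 / 33614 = 0.00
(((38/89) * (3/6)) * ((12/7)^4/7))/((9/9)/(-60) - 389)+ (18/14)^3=74181344589/34914004643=2.12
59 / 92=0.64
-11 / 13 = -0.85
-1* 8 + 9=1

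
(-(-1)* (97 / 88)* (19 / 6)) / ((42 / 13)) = 23959 / 22176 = 1.08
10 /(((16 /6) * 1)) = 15 /4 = 3.75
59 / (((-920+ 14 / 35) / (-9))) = 2655 / 4598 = 0.58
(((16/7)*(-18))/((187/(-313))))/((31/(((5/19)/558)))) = 25040/23901031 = 0.00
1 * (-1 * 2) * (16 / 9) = -32 / 9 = -3.56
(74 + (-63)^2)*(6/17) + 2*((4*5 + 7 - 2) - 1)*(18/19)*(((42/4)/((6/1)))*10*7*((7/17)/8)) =553512/323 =1713.66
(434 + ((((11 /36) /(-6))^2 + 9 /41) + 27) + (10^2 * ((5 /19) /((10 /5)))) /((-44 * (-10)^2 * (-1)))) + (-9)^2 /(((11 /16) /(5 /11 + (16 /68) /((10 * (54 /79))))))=193944757321103 /373808571840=518.83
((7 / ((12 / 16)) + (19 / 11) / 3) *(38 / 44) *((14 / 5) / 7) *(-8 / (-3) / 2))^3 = 568486650304 / 5979018375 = 95.08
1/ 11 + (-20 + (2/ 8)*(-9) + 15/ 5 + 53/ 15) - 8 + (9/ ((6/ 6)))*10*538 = 31941607/ 660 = 48396.37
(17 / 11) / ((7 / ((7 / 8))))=17 / 88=0.19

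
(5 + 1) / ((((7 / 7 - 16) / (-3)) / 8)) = 9.60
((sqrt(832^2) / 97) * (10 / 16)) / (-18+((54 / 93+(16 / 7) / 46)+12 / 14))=-1297660 / 3997079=-0.32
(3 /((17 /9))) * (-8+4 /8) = -405 /34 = -11.91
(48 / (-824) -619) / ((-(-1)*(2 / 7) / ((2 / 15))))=-446341 / 1545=-288.89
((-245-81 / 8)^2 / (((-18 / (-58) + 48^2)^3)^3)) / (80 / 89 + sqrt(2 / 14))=37649224687728161964547 / 784006801231738695391646245815735250854492187500-478682999601115202120669 * sqrt(7) / 62720544098539095631331699665258820068359375000000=0.00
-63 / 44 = -1.43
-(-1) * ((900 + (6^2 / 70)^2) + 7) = 1111399 / 1225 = 907.26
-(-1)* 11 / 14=11 / 14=0.79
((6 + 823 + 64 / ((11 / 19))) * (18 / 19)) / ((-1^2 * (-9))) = 20670 / 209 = 98.90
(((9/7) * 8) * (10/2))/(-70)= -36/49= -0.73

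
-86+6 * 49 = 208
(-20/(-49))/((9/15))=100/147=0.68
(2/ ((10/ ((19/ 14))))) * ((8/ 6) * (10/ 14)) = 38/ 147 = 0.26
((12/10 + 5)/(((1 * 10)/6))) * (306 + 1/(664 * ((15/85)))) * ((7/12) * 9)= 396829419/66400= 5976.35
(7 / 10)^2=49 / 100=0.49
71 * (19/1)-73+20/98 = 62534/49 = 1276.20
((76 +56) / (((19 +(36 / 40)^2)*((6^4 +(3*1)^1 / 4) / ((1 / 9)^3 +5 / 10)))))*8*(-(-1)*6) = 102924800 / 832311207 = 0.12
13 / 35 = 0.37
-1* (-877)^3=674526133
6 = 6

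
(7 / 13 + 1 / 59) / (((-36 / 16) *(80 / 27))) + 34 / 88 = 51137 / 168740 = 0.30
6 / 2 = 3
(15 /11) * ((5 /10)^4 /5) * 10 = 0.17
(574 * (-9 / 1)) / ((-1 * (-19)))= -5166 / 19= -271.89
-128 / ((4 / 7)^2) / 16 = -49 / 2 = -24.50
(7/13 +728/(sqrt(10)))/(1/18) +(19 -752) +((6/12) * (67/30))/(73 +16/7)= -297316763/411060 +6552 * sqrt(10)/5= 3420.56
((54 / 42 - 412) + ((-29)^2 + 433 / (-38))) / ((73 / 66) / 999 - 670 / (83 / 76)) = -304887881925 / 446527978393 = -0.68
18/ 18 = 1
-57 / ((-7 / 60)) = 3420 / 7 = 488.57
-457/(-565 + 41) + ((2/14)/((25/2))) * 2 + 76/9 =9.34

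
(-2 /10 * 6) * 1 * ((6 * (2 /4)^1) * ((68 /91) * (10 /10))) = -1224 /455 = -2.69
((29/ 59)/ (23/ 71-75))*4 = -0.03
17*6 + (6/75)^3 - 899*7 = -96734367/15625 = -6191.00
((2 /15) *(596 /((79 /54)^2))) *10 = 2317248 /6241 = 371.29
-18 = -18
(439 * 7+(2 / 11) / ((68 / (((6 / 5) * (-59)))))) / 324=1436539 / 151470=9.48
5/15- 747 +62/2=-2147/3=-715.67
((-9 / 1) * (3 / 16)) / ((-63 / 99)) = 297 / 112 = 2.65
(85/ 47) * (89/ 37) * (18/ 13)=136170/ 22607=6.02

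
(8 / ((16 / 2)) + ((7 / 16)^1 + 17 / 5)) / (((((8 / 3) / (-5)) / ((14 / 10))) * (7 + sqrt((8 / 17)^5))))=-26924748291 / 14835248000 + 782901 * sqrt(34) / 115900375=-1.78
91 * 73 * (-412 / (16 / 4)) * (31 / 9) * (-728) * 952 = 14700479428544 / 9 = 1633386603171.56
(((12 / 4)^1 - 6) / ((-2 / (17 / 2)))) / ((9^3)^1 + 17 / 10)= 255 / 14614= 0.02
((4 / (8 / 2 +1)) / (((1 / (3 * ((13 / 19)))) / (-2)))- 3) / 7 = -597 / 665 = -0.90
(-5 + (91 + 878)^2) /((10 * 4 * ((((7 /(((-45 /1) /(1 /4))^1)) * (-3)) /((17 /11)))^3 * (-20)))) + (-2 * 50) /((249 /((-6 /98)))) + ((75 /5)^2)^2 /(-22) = -2730547.53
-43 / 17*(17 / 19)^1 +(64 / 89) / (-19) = -3891 / 1691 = -2.30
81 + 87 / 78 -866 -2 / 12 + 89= -27107 / 39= -695.05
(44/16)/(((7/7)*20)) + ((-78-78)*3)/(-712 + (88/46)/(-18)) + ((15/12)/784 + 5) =956938469/165094720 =5.80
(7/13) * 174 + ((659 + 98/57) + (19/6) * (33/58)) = 65001073/85956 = 756.21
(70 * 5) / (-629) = -350 / 629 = -0.56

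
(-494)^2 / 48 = 61009 / 12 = 5084.08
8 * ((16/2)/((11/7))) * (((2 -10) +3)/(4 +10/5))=-1120/33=-33.94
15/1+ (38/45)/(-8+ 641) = 427313/28485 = 15.00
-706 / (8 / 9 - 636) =1.11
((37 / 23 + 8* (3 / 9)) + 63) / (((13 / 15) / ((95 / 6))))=1102475 / 897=1229.07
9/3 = 3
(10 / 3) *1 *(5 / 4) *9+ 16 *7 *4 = 971 / 2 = 485.50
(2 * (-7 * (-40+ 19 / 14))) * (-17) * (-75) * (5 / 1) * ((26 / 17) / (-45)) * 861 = -100923550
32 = 32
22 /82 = 11 /41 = 0.27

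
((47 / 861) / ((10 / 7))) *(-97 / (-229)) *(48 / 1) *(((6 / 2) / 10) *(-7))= -382956 / 234725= -1.63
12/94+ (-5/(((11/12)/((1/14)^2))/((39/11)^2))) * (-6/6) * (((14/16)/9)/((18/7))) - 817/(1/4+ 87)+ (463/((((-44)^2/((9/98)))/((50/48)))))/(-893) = -143974697421761/15610335654144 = -9.22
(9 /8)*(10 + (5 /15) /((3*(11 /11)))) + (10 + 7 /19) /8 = 963 /76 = 12.67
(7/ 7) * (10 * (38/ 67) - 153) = -9871/ 67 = -147.33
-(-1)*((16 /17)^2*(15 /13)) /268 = 960 /251719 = 0.00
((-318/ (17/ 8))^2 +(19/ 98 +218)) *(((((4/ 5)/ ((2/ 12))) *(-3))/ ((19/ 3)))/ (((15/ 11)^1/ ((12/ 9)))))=-67629346224/ 1345295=-50271.02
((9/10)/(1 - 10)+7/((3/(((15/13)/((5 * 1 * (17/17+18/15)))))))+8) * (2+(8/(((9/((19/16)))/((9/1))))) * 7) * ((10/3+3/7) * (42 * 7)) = 882388367/1430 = 617054.80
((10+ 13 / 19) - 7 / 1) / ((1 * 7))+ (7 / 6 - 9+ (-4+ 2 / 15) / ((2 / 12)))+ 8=-22.51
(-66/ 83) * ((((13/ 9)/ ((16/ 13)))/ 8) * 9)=-5577/ 5312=-1.05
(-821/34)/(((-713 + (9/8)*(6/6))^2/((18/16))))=-29556/551361425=-0.00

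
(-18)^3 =-5832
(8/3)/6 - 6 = -50/9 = -5.56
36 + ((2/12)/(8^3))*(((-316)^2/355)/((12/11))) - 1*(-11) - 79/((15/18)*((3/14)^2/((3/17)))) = -882236833/2780928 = -317.25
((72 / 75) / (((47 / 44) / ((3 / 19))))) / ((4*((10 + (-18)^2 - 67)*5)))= 264 / 9934625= 0.00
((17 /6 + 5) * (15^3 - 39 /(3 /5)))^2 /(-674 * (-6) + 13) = 165708.27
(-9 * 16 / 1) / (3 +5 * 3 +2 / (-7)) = -252 / 31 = -8.13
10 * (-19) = -190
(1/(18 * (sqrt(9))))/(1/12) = 2/9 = 0.22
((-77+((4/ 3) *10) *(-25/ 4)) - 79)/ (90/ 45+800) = -359/ 1203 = -0.30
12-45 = -33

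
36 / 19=1.89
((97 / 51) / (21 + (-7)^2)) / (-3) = -97 / 10710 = -0.01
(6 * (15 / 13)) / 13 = 90 / 169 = 0.53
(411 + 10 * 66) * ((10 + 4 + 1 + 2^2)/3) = 6783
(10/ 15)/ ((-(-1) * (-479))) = -2/ 1437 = -0.00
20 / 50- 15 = -73 / 5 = -14.60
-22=-22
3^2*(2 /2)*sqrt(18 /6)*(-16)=-144*sqrt(3)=-249.42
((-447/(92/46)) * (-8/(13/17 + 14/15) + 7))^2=196228622529/749956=261653.51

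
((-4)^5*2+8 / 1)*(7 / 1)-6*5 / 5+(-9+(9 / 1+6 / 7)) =-99996 / 7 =-14285.14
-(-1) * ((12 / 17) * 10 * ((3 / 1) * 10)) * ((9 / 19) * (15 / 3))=162000 / 323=501.55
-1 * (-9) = 9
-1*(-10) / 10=1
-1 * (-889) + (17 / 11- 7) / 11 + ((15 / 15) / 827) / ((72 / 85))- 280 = 4384175461 / 7204824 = 608.51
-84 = -84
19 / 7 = 2.71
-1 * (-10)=10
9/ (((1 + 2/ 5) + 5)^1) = 45/ 32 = 1.41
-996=-996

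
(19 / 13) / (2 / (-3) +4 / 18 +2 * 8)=171 / 1820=0.09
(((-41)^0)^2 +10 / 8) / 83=9 / 332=0.03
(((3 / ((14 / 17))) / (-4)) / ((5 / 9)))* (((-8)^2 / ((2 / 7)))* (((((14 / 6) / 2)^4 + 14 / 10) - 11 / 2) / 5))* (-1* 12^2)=-23766.82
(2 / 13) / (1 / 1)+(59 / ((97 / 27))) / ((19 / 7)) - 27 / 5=96352 / 119795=0.80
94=94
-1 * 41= -41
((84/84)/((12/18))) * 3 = 4.50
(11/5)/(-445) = -11/2225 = -0.00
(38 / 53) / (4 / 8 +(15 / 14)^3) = 104272 / 251591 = 0.41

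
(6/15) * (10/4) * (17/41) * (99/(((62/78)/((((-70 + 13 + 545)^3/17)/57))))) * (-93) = -448703304192/779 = -575999106.79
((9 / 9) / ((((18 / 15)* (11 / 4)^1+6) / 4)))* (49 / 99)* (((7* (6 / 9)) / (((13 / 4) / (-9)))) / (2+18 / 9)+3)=-0.05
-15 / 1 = -15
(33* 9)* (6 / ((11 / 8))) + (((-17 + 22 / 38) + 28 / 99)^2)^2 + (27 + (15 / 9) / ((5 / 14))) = 865758310334677477 / 12518583261921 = 69157.85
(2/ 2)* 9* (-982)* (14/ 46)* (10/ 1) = -618660/ 23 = -26898.26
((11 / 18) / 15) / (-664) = -0.00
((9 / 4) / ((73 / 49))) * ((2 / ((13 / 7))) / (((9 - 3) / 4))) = 1029 / 949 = 1.08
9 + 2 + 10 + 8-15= 14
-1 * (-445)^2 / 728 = -272.01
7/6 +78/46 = 395/138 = 2.86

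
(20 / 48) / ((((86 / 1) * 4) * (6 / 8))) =5 / 3096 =0.00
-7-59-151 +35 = -182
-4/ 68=-1/ 17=-0.06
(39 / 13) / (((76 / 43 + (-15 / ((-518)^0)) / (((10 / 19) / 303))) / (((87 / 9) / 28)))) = -1247 / 10395014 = -0.00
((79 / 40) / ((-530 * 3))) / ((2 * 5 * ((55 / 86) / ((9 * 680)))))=-1.19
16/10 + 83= 423/5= 84.60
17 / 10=1.70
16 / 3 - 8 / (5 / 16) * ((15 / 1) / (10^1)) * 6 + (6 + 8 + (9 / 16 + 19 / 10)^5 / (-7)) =-15414216162271 / 68812800000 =-224.00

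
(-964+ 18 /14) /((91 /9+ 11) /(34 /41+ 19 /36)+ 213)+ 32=89048759 /3204593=27.79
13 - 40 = -27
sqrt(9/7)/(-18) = -sqrt(7)/42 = -0.06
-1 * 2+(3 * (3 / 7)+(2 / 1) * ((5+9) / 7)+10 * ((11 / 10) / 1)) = 100 / 7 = 14.29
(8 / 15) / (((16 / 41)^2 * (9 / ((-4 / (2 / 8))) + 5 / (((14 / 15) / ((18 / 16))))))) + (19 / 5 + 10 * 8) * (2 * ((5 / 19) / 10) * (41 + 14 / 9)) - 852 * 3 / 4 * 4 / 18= 16162909 / 348840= 46.33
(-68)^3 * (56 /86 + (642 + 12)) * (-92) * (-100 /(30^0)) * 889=-72392691831040000 /43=-1683550972814883.72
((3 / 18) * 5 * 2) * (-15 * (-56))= 1400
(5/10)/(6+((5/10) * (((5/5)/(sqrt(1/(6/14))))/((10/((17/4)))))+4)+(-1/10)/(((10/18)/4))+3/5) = 5532800/109306453- 17000 * sqrt(21)/109306453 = 0.05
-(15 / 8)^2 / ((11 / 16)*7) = -225 / 308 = -0.73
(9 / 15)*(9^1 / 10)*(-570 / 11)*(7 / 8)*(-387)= 4169151 / 440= 9475.34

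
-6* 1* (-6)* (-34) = -1224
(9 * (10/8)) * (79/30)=237/8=29.62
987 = 987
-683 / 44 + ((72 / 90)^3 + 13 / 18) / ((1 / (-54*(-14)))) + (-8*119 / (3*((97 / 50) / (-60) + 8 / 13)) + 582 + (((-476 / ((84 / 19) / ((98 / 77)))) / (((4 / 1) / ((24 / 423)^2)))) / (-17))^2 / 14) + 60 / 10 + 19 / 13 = 61249354728556094596433 / 63619323791660851500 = 962.75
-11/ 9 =-1.22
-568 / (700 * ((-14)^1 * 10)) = 71 / 12250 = 0.01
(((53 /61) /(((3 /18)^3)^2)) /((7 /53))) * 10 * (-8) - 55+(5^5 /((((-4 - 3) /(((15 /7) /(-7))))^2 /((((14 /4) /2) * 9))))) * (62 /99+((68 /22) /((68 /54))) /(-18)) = -2215257511688215 /90219976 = -24553958.11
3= 3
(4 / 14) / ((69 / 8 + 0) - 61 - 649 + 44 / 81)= -1296 / 3178973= -0.00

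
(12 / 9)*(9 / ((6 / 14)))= 28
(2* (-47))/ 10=-47/ 5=-9.40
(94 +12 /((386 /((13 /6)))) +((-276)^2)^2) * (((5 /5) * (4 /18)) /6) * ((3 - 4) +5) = 4479748530092 /5211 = 859671565.94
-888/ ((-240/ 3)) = 11.10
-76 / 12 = -19 / 3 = -6.33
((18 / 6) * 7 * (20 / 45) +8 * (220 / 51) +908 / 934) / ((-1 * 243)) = -1067366 / 5787531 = -0.18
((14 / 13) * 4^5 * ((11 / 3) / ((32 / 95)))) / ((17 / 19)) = 8895040 / 663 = 13416.35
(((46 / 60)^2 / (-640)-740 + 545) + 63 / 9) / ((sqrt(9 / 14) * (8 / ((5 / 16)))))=-108288529 * sqrt(14) / 44236800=-9.16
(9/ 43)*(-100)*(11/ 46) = -4950/ 989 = -5.01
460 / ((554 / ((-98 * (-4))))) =90160 / 277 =325.49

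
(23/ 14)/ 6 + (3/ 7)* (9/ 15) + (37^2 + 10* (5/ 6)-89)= 180441/ 140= 1288.86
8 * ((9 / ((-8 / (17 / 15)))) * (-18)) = 918 / 5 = 183.60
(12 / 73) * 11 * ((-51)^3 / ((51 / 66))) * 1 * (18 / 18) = -22659912 / 73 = -310409.75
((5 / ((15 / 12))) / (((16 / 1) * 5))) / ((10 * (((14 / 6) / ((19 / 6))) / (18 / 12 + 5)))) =247 / 5600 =0.04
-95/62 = -1.53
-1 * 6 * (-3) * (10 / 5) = 36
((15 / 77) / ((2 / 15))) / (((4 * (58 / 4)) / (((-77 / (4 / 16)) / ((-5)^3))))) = 9 / 145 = 0.06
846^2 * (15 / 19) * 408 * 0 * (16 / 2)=0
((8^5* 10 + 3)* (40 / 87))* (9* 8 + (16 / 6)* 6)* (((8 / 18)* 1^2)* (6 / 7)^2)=18455106560 / 4263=4329135.95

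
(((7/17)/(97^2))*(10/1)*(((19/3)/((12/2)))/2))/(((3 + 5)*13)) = 665/299432016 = 0.00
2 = 2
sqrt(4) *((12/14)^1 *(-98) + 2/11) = -1844/11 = -167.64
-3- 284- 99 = -386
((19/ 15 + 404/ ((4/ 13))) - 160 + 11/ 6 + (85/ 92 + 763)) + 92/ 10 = 887443/ 460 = 1929.22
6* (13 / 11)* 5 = 390 / 11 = 35.45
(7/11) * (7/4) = 49/44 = 1.11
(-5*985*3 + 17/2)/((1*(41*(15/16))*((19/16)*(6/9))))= -1890112/3895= -485.27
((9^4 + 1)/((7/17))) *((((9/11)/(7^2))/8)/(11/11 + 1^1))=501993/30184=16.63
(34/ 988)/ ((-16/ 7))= -119/ 7904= -0.02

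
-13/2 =-6.50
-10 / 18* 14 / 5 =-14 / 9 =-1.56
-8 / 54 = -4 / 27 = -0.15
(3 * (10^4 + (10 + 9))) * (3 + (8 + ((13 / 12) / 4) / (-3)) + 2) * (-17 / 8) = -824558.48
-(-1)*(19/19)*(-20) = -20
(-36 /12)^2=9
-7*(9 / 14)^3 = -729 / 392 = -1.86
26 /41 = 0.63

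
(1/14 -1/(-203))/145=31/58870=0.00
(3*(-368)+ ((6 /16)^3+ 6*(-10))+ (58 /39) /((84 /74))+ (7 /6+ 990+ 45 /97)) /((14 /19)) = -132157536941 /569447424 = -232.08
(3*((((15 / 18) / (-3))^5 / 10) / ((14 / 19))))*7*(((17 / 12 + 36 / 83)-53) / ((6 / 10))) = 3024859375 / 7528038912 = 0.40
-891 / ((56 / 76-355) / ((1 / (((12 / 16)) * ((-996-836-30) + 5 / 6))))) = -135432 / 75165077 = -0.00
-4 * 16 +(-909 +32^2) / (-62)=-4083 / 62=-65.85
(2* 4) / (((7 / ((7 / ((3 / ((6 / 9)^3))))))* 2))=32 / 81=0.40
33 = 33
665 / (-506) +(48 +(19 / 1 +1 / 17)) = 565535 / 8602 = 65.74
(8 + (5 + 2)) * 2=30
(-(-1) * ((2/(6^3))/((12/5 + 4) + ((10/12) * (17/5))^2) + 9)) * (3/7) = 70124/18179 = 3.86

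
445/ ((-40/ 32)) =-356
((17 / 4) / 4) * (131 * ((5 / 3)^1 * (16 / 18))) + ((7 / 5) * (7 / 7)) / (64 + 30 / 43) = 38726026 / 187785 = 206.23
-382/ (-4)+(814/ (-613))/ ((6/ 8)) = 344737/ 3678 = 93.73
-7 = -7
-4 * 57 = -228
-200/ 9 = -22.22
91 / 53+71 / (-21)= -1852 / 1113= -1.66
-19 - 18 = -37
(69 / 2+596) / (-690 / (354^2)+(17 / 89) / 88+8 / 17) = 876661570356 / 649678855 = 1349.38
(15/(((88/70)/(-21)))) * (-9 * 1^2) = 99225/44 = 2255.11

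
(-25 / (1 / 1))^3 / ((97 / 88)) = -1375000 / 97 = -14175.26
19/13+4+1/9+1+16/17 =7.51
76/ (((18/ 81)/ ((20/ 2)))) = 3420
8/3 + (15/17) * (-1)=91/51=1.78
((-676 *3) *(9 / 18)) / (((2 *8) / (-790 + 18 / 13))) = 99957 / 2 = 49978.50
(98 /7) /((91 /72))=144 /13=11.08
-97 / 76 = -1.28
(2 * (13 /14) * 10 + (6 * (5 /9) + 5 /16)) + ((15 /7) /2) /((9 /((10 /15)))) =22475 /1008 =22.30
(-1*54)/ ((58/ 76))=-2052/ 29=-70.76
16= 16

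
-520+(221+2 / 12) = -1793 / 6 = -298.83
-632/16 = -79/2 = -39.50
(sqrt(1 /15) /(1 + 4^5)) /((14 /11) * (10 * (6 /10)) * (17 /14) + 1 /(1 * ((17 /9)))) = 187 * sqrt(15) /28182375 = 0.00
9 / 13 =0.69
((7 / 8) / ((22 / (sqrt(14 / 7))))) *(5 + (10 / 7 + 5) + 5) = 115 *sqrt(2) / 176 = 0.92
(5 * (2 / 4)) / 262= 5 / 524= 0.01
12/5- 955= -4763/5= -952.60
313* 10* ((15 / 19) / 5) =9390 / 19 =494.21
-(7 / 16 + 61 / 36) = -2.13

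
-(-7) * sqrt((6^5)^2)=54432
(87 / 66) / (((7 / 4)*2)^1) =29 / 77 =0.38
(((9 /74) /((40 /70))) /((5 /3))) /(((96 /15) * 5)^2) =189 /1515520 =0.00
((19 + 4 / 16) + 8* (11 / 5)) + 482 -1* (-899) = 28357 / 20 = 1417.85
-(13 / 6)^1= -13 / 6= -2.17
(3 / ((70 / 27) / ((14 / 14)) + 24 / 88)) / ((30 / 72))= 10692 / 4255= 2.51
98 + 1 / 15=1471 / 15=98.07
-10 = -10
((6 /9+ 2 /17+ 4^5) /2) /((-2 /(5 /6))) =-32665 /153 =-213.50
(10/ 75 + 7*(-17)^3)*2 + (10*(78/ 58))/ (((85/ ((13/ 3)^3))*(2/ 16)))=-1523637874/ 22185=-68678.74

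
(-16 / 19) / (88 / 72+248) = -144 / 42617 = -0.00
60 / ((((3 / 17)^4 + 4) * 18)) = 0.83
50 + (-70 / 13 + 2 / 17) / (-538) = 2973032 / 59449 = 50.01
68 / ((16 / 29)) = 493 / 4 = 123.25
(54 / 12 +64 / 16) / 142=17 / 284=0.06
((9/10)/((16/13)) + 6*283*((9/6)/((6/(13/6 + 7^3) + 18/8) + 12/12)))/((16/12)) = 10137187557/17322880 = 585.19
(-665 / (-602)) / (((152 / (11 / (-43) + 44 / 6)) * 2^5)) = 4565 / 2840064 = 0.00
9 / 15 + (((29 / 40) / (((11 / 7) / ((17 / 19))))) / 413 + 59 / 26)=18404261 / 6412120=2.87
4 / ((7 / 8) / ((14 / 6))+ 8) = 32 / 67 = 0.48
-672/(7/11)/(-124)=8.52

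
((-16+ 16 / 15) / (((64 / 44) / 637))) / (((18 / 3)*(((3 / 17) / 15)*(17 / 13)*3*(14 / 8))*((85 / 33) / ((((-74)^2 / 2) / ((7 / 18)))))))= -3135404272 / 85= -36887109.08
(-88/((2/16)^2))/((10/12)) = -6758.40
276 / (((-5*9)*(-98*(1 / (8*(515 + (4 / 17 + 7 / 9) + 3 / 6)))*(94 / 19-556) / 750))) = -394680920 / 1121337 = -351.97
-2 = -2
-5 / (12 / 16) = -20 / 3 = -6.67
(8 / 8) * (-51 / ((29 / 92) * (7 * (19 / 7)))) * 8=-37536 / 551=-68.12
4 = 4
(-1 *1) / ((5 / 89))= -89 / 5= -17.80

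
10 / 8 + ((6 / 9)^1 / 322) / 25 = 60379 / 48300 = 1.25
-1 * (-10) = 10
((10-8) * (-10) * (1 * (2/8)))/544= -5/544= -0.01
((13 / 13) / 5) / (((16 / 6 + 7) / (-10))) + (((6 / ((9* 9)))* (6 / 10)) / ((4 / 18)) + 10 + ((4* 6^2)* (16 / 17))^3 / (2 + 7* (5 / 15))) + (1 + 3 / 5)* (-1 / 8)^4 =574494.82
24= 24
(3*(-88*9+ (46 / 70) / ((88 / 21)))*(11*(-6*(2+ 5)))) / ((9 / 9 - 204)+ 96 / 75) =-36583155 / 6724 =-5440.68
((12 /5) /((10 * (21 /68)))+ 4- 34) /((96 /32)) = -5114 /525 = -9.74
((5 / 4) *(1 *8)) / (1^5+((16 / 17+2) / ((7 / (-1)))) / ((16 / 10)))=4760 / 351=13.56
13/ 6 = 2.17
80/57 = 1.40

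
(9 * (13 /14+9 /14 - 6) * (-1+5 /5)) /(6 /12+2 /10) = 0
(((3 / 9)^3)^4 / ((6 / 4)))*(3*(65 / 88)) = 65 / 23383404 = 0.00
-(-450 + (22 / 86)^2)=831929 / 1849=449.93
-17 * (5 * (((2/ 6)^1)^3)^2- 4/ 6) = 8177/ 729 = 11.22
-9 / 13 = -0.69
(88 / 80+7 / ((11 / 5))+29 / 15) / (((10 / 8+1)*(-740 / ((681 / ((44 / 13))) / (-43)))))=6052501 / 346519800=0.02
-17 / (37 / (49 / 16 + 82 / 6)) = -13651 / 1776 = -7.69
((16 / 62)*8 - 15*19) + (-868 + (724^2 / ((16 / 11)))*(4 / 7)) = 44436251 / 217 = 204775.35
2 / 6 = 1 / 3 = 0.33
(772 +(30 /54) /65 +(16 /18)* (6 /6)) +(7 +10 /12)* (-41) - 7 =11563 /26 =444.73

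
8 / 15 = 0.53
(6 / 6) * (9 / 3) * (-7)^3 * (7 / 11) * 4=-28812 / 11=-2619.27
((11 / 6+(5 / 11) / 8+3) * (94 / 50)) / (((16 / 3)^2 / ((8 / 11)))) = 182031 / 774400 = 0.24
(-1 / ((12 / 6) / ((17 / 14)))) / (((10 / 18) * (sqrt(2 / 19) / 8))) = -153 * sqrt(38) / 35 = -26.95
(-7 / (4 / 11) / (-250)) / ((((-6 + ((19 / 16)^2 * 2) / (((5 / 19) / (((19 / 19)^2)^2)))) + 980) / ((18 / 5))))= 7392 / 26259125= 0.00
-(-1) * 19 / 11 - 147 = -1598 / 11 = -145.27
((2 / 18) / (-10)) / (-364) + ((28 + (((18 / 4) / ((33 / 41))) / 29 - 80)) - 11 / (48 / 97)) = -1547424787 / 20900880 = -74.04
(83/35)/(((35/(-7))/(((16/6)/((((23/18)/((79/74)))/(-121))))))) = 19041528/148925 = 127.86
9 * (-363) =-3267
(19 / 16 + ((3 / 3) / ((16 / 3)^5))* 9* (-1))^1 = 1242997 / 1048576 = 1.19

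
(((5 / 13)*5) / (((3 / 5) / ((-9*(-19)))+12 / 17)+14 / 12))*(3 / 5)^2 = 87210 / 236327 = 0.37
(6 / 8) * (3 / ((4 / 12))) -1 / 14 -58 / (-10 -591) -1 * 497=-8249505 / 16828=-490.22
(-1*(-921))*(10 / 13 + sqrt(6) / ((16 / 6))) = 1554.45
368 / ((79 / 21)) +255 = 27873 / 79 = 352.82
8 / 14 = 4 / 7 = 0.57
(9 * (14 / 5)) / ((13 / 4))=504 / 65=7.75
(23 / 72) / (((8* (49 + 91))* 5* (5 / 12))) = 23 / 168000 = 0.00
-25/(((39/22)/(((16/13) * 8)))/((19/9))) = -1337600/4563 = -293.14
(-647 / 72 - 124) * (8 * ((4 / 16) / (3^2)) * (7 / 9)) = -67025 / 2916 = -22.99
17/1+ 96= 113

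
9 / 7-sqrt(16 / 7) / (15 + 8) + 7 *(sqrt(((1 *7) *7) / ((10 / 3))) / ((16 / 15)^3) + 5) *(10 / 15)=-4 *sqrt(7) / 161 + 11025 *sqrt(30) / 4096 + 517 / 21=39.30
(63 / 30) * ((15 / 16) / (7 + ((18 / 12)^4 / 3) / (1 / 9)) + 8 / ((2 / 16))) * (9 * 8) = 3437532 / 355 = 9683.19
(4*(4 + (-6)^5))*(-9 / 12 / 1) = 23316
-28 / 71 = -0.39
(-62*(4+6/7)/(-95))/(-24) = -527/3990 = -0.13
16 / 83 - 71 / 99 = -4309 / 8217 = -0.52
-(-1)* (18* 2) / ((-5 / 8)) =-288 / 5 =-57.60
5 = 5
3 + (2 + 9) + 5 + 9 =28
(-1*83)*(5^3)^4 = -20263671875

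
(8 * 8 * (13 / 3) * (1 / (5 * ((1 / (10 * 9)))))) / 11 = 4992 / 11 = 453.82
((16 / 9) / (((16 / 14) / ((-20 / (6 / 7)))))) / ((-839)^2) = -980 / 19005867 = -0.00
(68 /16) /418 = 17 /1672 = 0.01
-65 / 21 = -3.10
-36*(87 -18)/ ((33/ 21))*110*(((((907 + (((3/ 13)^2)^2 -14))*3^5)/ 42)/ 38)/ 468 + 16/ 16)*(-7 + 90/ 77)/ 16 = 81780.73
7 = 7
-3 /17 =-0.18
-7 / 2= -3.50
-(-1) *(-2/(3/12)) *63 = -504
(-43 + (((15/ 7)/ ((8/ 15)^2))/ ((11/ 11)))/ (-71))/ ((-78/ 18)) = 4113357/ 413504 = 9.95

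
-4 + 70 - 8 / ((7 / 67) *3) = 850 / 21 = 40.48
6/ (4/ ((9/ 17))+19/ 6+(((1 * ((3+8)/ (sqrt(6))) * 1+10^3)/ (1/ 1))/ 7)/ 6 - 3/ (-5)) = 167325480/ 979730303 - 207900 * sqrt(6)/ 979730303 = 0.17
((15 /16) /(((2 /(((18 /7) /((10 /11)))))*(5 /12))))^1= 3.18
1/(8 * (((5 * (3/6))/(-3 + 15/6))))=-1/40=-0.02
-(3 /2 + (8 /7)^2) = -275 /98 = -2.81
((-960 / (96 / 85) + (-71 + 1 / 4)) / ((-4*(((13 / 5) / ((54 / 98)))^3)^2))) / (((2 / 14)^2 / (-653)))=-14558529509757984375 / 21815265186407056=-667.36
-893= -893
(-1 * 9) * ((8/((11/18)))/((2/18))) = -11664/11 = -1060.36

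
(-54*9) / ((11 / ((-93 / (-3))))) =-1369.64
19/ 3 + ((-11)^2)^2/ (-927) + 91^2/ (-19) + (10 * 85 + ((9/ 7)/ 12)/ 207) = 4590394723/ 11342772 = 404.70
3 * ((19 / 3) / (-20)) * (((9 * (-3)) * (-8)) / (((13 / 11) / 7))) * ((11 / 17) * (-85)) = 869022 / 13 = 66847.85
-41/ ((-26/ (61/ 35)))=2501/ 910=2.75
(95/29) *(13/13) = 95/29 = 3.28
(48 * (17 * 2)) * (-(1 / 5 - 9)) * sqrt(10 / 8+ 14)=35904 * sqrt(61) / 5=56083.84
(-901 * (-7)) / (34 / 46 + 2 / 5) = 725305 / 131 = 5536.68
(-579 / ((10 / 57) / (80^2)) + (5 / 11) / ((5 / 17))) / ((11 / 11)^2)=-232341103 / 11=-21121918.45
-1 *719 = -719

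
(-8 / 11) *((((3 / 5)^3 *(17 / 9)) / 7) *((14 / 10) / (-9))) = 136 / 20625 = 0.01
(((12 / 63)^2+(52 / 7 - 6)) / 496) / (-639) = -0.00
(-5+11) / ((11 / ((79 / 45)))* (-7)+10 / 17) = -8058 / 58115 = -0.14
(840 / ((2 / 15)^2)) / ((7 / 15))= 101250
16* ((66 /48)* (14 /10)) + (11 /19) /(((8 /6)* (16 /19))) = 10021 /320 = 31.32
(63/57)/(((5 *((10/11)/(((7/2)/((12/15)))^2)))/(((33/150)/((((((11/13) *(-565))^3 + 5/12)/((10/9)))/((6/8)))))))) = -39078039/5004263601443200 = -0.00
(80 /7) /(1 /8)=640 /7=91.43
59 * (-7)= -413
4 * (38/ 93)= 152/ 93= 1.63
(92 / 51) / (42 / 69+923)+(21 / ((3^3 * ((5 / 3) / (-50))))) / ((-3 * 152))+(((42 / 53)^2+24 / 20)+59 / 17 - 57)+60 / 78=-764898722740949 / 15033659628780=-50.88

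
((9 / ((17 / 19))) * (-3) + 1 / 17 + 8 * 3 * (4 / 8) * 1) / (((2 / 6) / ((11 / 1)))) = -10164 / 17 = -597.88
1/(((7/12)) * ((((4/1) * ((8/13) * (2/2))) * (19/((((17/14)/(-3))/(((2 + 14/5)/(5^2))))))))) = -0.08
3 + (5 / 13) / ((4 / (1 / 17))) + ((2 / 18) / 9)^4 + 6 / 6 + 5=342694946765 / 38053301364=9.01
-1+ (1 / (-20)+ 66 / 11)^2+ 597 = 252561 / 400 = 631.40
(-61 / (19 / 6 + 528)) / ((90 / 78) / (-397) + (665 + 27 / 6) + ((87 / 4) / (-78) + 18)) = -15111408 / 90427514129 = -0.00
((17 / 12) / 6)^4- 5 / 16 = -8314559 / 26873856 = -0.31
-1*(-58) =58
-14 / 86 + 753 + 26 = 33490 / 43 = 778.84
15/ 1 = 15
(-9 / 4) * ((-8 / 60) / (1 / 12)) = 18 / 5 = 3.60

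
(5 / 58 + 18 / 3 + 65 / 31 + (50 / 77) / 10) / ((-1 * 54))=-0.15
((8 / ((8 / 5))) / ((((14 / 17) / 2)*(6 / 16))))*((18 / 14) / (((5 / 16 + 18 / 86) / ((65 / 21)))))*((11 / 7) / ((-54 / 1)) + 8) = 45812062400 / 23272893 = 1968.47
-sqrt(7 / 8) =-sqrt(14) / 4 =-0.94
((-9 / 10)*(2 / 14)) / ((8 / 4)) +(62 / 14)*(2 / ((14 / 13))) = 7997 / 980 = 8.16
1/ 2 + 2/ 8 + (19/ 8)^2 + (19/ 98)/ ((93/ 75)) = 636471/ 97216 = 6.55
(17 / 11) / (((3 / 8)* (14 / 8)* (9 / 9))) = 544 / 231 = 2.35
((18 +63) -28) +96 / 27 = 509 / 9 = 56.56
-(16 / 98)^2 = -64 / 2401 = -0.03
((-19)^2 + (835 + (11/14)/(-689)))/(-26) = -11536605/250796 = -46.00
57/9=19/3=6.33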